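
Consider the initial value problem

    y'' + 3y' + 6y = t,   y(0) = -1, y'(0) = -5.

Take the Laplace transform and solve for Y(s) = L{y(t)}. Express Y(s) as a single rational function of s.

Transform both sides with L{·}.
With L{y''} = s^2 Y - s·y(0) - y'(0) and L{y'} = sY - y(0), with y(0) = -1, y'(0) = -5: the LHS transforms to (s^2 + 3*s + 6)Y - (-s - 8).
The right side is L{t} = s^(-2).
So (s^2 + 3*s + 6)Y = s^(-2) + (-s - 8).
Divide through and combine into a single rational function.

Y(s) = (-s^3 - 8*s^2 + 1)/(s^4 + 3*s^3 + 6*s^2)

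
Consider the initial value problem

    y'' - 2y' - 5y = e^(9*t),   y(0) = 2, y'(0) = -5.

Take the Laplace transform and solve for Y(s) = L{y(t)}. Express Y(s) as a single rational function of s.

Y(s) = (2*s^2 - 27*s + 82)/(s^3 - 11*s^2 + 13*s + 45)

Laplace-transform each side.
With L{y''} = s^2 Y - s·y(0) - y'(0) and L{y'} = sY - y(0), with y(0) = 2, y'(0) = -5: the LHS transforms to (s^2 - 2*s - 5)Y - (2*s - 9).
The right side is L{e^(9*t)} = 1/(s - 9).
So (s^2 - 2*s - 5)Y = 1/(s - 9) + (2*s - 9).
Isolate Y and clear denominators.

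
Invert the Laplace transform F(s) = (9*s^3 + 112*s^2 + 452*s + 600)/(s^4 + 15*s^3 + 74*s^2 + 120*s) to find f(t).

f(t) = 5 - exp(-4*t) + 3*exp(-5*t) + 2*exp(-6*t)

Factor the denominator: s^4 + 15*s^3 + 74*s^2 + 120*s = s*(s + 4)*(s + 5)*(s + 6).
Partial fraction decomposition gives [5/s] + [3/(s + 5)] + [-1/(s + 4)] + [2/(s + 6)].
Invert each term: 5/(s - 0) ↔ 5e^(0t); 3/(s + 5) ↔ 3e^(-5t); -1/(s + 4) ↔ -e^(-4t); 2/(s + 6) ↔ 2e^(-6t).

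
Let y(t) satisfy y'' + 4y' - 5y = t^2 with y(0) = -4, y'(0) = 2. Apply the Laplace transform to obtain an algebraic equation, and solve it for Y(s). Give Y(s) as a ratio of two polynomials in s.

Y(s) = (-4*s^4 - 14*s^3 + 2)/(s^5 + 4*s^4 - 5*s^3)

Transform both sides with L{·}.
Using L{y''} = s^2 Y - s·y(0) - y'(0) and L{y'} = sY - y(0), with y(0) = -4, y'(0) = 2, the left side becomes (s^2 + 4*s - 5)Y - (-4*s - 14).
The right side is L{t^2} = 2/s^3.
So (s^2 + 4*s - 5)Y = 2/s^3 + (-4*s - 14).
Solve for Y(s) and write it as one ratio of polynomials.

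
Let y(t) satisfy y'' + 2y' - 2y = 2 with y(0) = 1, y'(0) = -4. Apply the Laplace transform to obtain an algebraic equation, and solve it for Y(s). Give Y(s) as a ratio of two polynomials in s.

Laplace-transform each side.
The derivative rules (L{y''} = s^2 Y - s·y(0) - y'(0) and L{y'} = sY - y(0), with y(0) = 1, y'(0) = -4) turn the left side into (s^2 + 2*s - 2)Y - (s - 2).
The right side is L{2} = 2/s.
So (s^2 + 2*s - 2)Y = 2/s + (s - 2).
Isolate Y and clear denominators.

Y(s) = (s^2 - 2*s + 2)/(s^3 + 2*s^2 - 2*s)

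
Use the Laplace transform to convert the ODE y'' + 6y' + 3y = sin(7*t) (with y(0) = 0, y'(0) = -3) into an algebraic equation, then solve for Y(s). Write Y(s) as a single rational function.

Y(s) = (-3*s^2 - 140)/(s^4 + 6*s^3 + 52*s^2 + 294*s + 147)

Take the Laplace transform of both sides.
With L{y''} = s^2 Y - s·y(0) - y'(0) and L{y'} = sY - y(0), with y(0) = 0, y'(0) = -3: the LHS transforms to (s^2 + 6*s + 3)Y - (-3).
The right side is L{sin(7*t)} = 7/(s^2 + 49).
So (s^2 + 6*s + 3)Y = 7/(s^2 + 49) + (-3).
Divide through and combine into a single rational function.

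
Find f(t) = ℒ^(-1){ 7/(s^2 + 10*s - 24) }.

Rewrite the denominator: s^2 + 10*s - 24 = (s + 5)^2 - 49.
The form in (s + 5) signals a first-shifting-theorem factor e^(-5t).
Since L{sinh(7t)} = 7/(s^2 - 49), the inverse is e^(-5*t)*sinh(7*t).

f(t) = exp(-5*t)*sinh(7*t)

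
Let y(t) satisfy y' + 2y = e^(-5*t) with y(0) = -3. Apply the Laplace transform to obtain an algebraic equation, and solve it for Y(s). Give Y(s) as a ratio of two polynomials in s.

Y(s) = (-3*s - 14)/(s^2 + 7*s + 10)

Take the Laplace transform of both sides.
Using L{y'} = sY - y(0) = sY - (-3), the left side becomes (s + 2)Y - (-3).
The right side is L{e^(-5*t)} = 1/(s + 5).
So (s + 2)Y = 1/(s + 5) + (-3).
Isolate Y and clear denominators.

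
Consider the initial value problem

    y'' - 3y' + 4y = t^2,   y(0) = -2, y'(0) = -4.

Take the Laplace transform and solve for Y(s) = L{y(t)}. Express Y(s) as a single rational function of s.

Take the Laplace transform of both sides.
With L{y''} = s^2 Y - s·y(0) - y'(0) and L{y'} = sY - y(0), with y(0) = -2, y'(0) = -4: the LHS transforms to (s^2 - 3*s + 4)Y - (-2*s + 2).
The right side is L{t^2} = 2/s^3.
So (s^2 - 3*s + 4)Y = 2/s^3 + (-2*s + 2).
Divide through and combine into a single rational function.

Y(s) = (-2*s^4 + 2*s^3 + 2)/(s^5 - 3*s^4 + 4*s^3)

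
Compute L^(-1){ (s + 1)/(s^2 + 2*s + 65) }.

exp(-t)*cos(8*t)

Rewrite the denominator: s^2 + 2*s + 65 = (s + 1)^2 + 64.
The form in (s + 1) signals a first-shifting-theorem factor e^(-t).
Since L{cos(8t)} = s/(s^2 + 64), the inverse is exp(-t)*cos(8*t).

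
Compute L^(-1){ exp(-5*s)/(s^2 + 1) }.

The factor e^(-5s) signals a time shift by c = 5 (second shifting theorem).
L{sin(t)} = 1/(s^2 + 1), so L^-1{1/(s^2 + 1)} = sin(t).
Hence the inverse is u(t - 5) times that function evaluated at t - 5.

Heaviside(t - 5)*(sin(t - 5))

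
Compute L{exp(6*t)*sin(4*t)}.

4/((s - 6)^2 + 16)

L{sin(4t)} = 4/(s^2 + 16).
By the first shifting theorem, multiplying by e^(6t) replaces s with s - 6.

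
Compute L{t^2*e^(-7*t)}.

L{e^(-7t)} = 1/(s + 7).
Then apply L{t^2·g(t)} = (-1)^2 d^2/ds^2[H(s)] with H(s) = 1/(s + 7):
differentiating 2 times and applying the sign gives 2/(s + 7)^3.

2/(s + 7)^3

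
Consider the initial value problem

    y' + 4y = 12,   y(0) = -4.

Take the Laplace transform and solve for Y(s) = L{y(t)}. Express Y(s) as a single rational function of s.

Y(s) = (-4*s + 12)/(s^2 + 4*s)

Take the Laplace transform of both sides.
Using L{y'} = sY - y(0) = sY - (-4), the left side becomes (s + 4)Y - (-4).
The right side is L{12} = 12/s.
So (s + 4)Y = 12/s + (-4).
Divide through and combine into a single rational function.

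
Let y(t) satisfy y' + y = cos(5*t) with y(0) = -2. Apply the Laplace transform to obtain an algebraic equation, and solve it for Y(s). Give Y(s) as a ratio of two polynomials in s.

Take the Laplace transform of both sides.
With L{y'} = sY - y(0) = sY - (-2): the LHS transforms to (s + 1)Y - (-2).
The right side is L{cos(5*t)} = s/(s^2 + 25).
So (s + 1)Y = s/(s^2 + 25) + (-2).
Solve for Y(s) and write it as one ratio of polynomials.

Y(s) = (-2*s^2 + s - 50)/(s^3 + s^2 + 25*s + 25)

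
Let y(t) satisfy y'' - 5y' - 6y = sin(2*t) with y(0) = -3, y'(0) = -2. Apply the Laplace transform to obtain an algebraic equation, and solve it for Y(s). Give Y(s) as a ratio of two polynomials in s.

Y(s) = (-3*s^3 + 13*s^2 - 12*s + 54)/(s^4 - 5*s^3 - 2*s^2 - 20*s - 24)

Apply the Laplace transform to the equation.
With L{y''} = s^2 Y - s·y(0) - y'(0) and L{y'} = sY - y(0), with y(0) = -3, y'(0) = -2: the LHS transforms to (s^2 - 5*s - 6)Y - (-3*s + 13).
The right side is L{sin(2*t)} = 2/(s^2 + 4).
So (s^2 - 5*s - 6)Y = 2/(s^2 + 4) + (-3*s + 13).
Isolate Y and clear denominators.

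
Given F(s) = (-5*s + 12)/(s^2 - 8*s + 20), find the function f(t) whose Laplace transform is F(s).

Complete the square in the denominator: s^2 - 8*s + 20 = (s - 4)^2 + 2^2.
Split the numerator to match: -5*s + 12 = -5·(s - 4) - 4·2.
Invert each term: -5·(s - 4)/((s - 4)^2 + 4) ↔ -5e^(4t)cos(2t); -4·2/((s - 4)^2 + 4) ↔ -4e^(4t)sin(2t).

f(t) = -4*exp(4*t)*sin(2*t) - 5*exp(4*t)*cos(2*t)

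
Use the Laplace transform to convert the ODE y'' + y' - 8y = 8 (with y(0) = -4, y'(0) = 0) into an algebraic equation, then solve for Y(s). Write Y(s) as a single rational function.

Laplace-transform each side.
The derivative rules (L{y''} = s^2 Y - s·y(0) - y'(0) and L{y'} = sY - y(0), with y(0) = -4, y'(0) = 0) turn the left side into (s^2 + s - 8)Y - (-4*s - 4).
The right side is L{8} = 8/s.
So (s^2 + s - 8)Y = 8/s + (-4*s - 4).
Isolate Y and clear denominators.

Y(s) = (-4*s^2 - 4*s + 8)/(s^3 + s^2 - 8*s)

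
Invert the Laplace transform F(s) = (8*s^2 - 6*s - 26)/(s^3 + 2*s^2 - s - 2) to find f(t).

Factor the denominator: s^3 + 2*s^2 - s - 2 = (s - 1)*(s + 1)*(s + 2).
Partial fraction decomposition gives [-4/(s - 1)] + [6/(s + 2)] + [6/(s + 1)].
Invert each term: -4/(s - 1) ↔ -4e^(t); 6/(s + 2) ↔ 6e^(-2t); 6/(s + 1) ↔ 6e^(-t).

f(t) = -4*exp(t) + 6*exp(-t) + 6*exp(-2*t)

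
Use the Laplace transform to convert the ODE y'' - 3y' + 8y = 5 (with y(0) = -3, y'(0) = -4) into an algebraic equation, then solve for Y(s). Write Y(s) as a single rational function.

Y(s) = (-3*s^2 + 5*s + 5)/(s^3 - 3*s^2 + 8*s)

Laplace-transform each side.
Using L{y''} = s^2 Y - s·y(0) - y'(0) and L{y'} = sY - y(0), with y(0) = -3, y'(0) = -4, the left side becomes (s^2 - 3*s + 8)Y - (-3*s + 5).
The right side is L{5} = 5/s.
So (s^2 - 3*s + 8)Y = 5/s + (-3*s + 5).
Divide through and combine into a single rational function.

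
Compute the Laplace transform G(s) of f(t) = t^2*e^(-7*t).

L{e^(-7t)} = 1/(s + 7).
Then apply L{t^2·g(t)} = (-1)^2 d^2/ds^2[H(s)] with H(s) = 1/(s + 7):
differentiating 2 times and applying the sign gives 2/(s + 7)^3.

G(s) = 2/(s + 7)^3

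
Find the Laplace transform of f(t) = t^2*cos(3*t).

2*s*(s^2 - 27)/(s^2 + 9)^3

L{cos(3t)} = s/(s^2 + 9).
Then apply L{t^2·g(t)} = (-1)^2 d^2/ds^2[H(s)] with H(s) = s/(s^2 + 9):
differentiating 2 times and applying the sign gives 2*s*(s^2 - 27)/(s^2 + 9)^3.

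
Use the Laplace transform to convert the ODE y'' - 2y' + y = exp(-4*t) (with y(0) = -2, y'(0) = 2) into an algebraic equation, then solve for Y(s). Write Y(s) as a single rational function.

Transform both sides with L{·}.
Using L{y''} = s^2 Y - s·y(0) - y'(0) and L{y'} = sY - y(0), with y(0) = -2, y'(0) = 2, the left side becomes (s^2 - 2*s + 1)Y - (-2*s + 6).
The right side is L{exp(-4*t)} = 1/(s + 4).
So (s^2 - 2*s + 1)Y = 1/(s + 4) + (-2*s + 6).
Solve for Y(s) and write it as one ratio of polynomials.

Y(s) = (-2*s^2 - 2*s + 25)/(s^3 + 2*s^2 - 7*s + 4)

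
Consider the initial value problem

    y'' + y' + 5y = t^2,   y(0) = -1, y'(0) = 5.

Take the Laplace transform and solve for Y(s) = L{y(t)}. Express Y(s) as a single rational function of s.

Y(s) = (-s^4 + 4*s^3 + 2)/(s^5 + s^4 + 5*s^3)

Transform both sides with L{·}.
The derivative rules (L{y''} = s^2 Y - s·y(0) - y'(0) and L{y'} = sY - y(0), with y(0) = -1, y'(0) = 5) turn the left side into (s^2 + s + 5)Y - (-s + 4).
The right side is L{t^2} = 2/s^3.
So (s^2 + s + 5)Y = 2/s^3 + (-s + 4).
Isolate Y and clear denominators.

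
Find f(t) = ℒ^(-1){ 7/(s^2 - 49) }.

f(t) = sinh(7*t)

Since L{sinh(7t)} = 7/(s^2 - 49), the inverse is sinh(7*t).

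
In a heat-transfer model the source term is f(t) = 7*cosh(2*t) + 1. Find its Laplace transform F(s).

F(s) = 7*s/(s^2 - 4) + 1/s

Apply the Laplace transform termwise.
L{1} = 1/s; (7)·[L{cosh(2t)} = s/(s^2 - 4)].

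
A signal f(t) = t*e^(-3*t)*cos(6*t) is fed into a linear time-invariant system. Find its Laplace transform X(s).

L{cos(6t)} = s/(s^2 + 36).
Multiplying by e^(-3t) shifts s → s + 3, so L{e^(-3*t)*cos(6*t)} = (s + 3)/((s + 3)^2 + 36).
Then apply L{t·g(t)} = -d/ds[G(s)] with G(s) = (s + 3)/((s + 3)^2 + 36):
differentiating 1 time and applying the sign gives (s - 3)*(s + 9)/(s^2 + 6*s + 45)^2.

X(s) = (s - 3)*(s + 9)/(s^2 + 6*s + 45)^2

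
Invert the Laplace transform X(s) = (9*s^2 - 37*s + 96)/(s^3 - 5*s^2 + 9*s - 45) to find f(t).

f(t) = 4*exp(5*t) - 4*sin(3*t) + 5*cos(3*t)

Factor the denominator: s^3 - 5*s^2 + 9*s - 45 = (s - 5)*(s^2 + 9).
Partial fraction decomposition gives [4/(s - 5)] + [5*s/(s^2 + 9)] + [-12/(s^2 + 9)].
Invert each term: 4/(s - 5) ↔ 4e^(5t); 5·s/(s^2 + 9) ↔ 5cos(3t); -4·3/(s^2 + 9) ↔ -4sin(3t).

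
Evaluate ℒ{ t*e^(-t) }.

L{e^(-t)} = 1/(s + 1).
Then apply L{t·g(t)} = -d/ds[G(s)] with G(s) = 1/(s + 1):
differentiating 1 time and applying the sign gives (s + 1)^(-2).

(s + 1)^(-2)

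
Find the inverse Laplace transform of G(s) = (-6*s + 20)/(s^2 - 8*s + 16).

-4*t*exp(4*t) - 6*exp(4*t)

Factor the denominator: s^2 - 8*s + 16 = (s - 4)^2.
Partial fraction decomposition gives [-6/(s - 4)] + [-4/(s - 4)^2].
Invert each term: -6/(s - 4) ↔ -6e^(4t); -4/(s - 4)^2 ↔ -4t·e^(4t).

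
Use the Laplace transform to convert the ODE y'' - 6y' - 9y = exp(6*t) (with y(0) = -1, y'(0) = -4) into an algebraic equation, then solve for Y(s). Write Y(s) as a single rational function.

Apply the Laplace transform to the equation.
With L{y''} = s^2 Y - s·y(0) - y'(0) and L{y'} = sY - y(0), with y(0) = -1, y'(0) = -4: the LHS transforms to (s^2 - 6*s - 9)Y - (-s + 2).
The right side is L{exp(6*t)} = 1/(s - 6).
So (s^2 - 6*s - 9)Y = 1/(s - 6) + (-s + 2).
Isolate Y and clear denominators.

Y(s) = (-s^2 + 8*s - 11)/(s^3 - 12*s^2 + 27*s + 54)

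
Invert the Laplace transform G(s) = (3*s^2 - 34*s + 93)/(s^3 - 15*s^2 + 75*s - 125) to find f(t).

Factor the denominator: s^3 - 15*s^2 + 75*s - 125 = (s - 5)^3.
Partial fraction decomposition gives [3/(s - 5)] + [-4/(s - 5)^2] + [-2/(s - 5)^3].
Invert each term: 3/(s - 5) ↔ 3e^(5t); -4/(s - 5)^2 ↔ -4t·e^(5t); -2/(s - 5)^3 ↔ (-1)t^2·e^(5t).

f(t) = -t^2*exp(5*t) - 4*t*exp(5*t) + 3*exp(5*t)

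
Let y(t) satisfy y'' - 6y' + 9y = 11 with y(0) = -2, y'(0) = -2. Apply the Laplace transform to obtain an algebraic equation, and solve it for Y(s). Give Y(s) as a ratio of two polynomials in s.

Apply the Laplace transform to the equation.
The derivative rules (L{y''} = s^2 Y - s·y(0) - y'(0) and L{y'} = sY - y(0), with y(0) = -2, y'(0) = -2) turn the left side into (s^2 - 6*s + 9)Y - (-2*s + 10).
The right side is L{11} = 11/s.
So (s^2 - 6*s + 9)Y = 11/s + (-2*s + 10).
Divide through and combine into a single rational function.

Y(s) = (-2*s^2 + 10*s + 11)/(s^3 - 6*s^2 + 9*s)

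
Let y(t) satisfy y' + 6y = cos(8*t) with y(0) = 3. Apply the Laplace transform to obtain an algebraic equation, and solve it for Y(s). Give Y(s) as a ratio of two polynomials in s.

Laplace-transform each side.
The derivative rules (L{y'} = sY - y(0) = sY - 3) turn the left side into (s + 6)Y - (3).
The right side is L{cos(8*t)} = s/(s^2 + 64).
So (s + 6)Y = s/(s^2 + 64) + (3).
Solve for Y(s) and write it as one ratio of polynomials.

Y(s) = (3*s^2 + s + 192)/(s^3 + 6*s^2 + 64*s + 384)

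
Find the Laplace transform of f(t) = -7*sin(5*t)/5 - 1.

-7/(s^2 + 25) - 1/s

Apply the Laplace transform termwise.
L{-1} = -1/s; (-7/5)·[L{sin(5t)} = 5/(s^2 + 25)].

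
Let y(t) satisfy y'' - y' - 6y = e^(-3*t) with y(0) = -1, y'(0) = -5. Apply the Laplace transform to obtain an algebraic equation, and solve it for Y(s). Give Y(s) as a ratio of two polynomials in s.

Laplace-transform each side.
With L{y''} = s^2 Y - s·y(0) - y'(0) and L{y'} = sY - y(0), with y(0) = -1, y'(0) = -5: the LHS transforms to (s^2 - s - 6)Y - (-s - 4).
The right side is L{e^(-3*t)} = 1/(s + 3).
So (s^2 - s - 6)Y = 1/(s + 3) + (-s - 4).
Isolate Y and clear denominators.

Y(s) = (-s^2 - 7*s - 11)/(s^3 + 2*s^2 - 9*s - 18)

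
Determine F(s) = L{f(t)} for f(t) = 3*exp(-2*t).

L{3} = 3/s.
By the first shifting theorem, multiplying by e^(-2t) replaces s with s + 2.

F(s) = 3/(s + 2)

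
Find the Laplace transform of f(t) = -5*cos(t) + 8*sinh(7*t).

-5*s/(s^2 + 1) + 56/(s^2 - 49)

By linearity of the Laplace transform, transform each term separately.
(-5)·[L{cos(t)} = s/(s^2 + 1)]; (8)·[L{sinh(7t)} = 7/(s^2 - 49)].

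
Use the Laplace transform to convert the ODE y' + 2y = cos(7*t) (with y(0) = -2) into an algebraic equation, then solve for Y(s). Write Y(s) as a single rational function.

Y(s) = (-2*s^2 + s - 98)/(s^3 + 2*s^2 + 49*s + 98)

Transform both sides with L{·}.
Using L{y'} = sY - y(0) = sY - (-2), the left side becomes (s + 2)Y - (-2).
The right side is L{cos(7*t)} = s/(s^2 + 49).
So (s + 2)Y = s/(s^2 + 49) + (-2).
Isolate Y and clear denominators.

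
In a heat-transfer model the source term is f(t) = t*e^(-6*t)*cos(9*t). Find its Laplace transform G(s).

L{cos(9t)} = s/(s^2 + 81).
Multiplying by e^(-6t) shifts s → s + 6, so L{e^(-6*t)*cos(9*t)} = (s + 6)/((s + 6)^2 + 81).
Then apply L{t·g(t)} = -d/ds[H(s)] with H(s) = (s + 6)/((s + 6)^2 + 81):
differentiating 1 time and applying the sign gives (s - 3)*(s + 15)/(s^2 + 12*s + 117)^2.

G(s) = (s - 3)*(s + 15)/(s^2 + 12*s + 117)^2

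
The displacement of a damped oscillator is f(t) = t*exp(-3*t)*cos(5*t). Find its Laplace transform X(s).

L{cos(5t)} = s/(s^2 + 25).
Multiplying by e^(-3t) shifts s → s + 3, so L{exp(-3*t)*cos(5*t)} = (s + 3)/((s + 3)^2 + 25).
Then apply L{t·g(t)} = -d/ds[G(s)] with G(s) = (s + 3)/((s + 3)^2 + 25):
differentiating 1 time and applying the sign gives (s - 2)*(s + 8)/(s^2 + 6*s + 34)^2.

X(s) = (s - 2)*(s + 8)/(s^2 + 6*s + 34)^2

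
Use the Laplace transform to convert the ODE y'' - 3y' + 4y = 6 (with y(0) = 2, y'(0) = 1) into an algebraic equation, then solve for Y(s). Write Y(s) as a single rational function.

Y(s) = (2*s^2 - 5*s + 6)/(s^3 - 3*s^2 + 4*s)

Laplace-transform each side.
With L{y''} = s^2 Y - s·y(0) - y'(0) and L{y'} = sY - y(0), with y(0) = 2, y'(0) = 1: the LHS transforms to (s^2 - 3*s + 4)Y - (2*s - 5).
The right side is L{6} = 6/s.
So (s^2 - 3*s + 4)Y = 6/s + (2*s - 5).
Divide through and combine into a single rational function.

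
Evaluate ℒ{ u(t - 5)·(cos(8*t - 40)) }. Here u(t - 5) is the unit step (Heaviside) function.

s*exp(-5*s)/(s^2 + 64)

By the second shifting theorem, L{u(t - c)·g(t - c)} = e^(-cs)·G(s) with c = 5 and G(s) = L{g(t)}.
L{cos(8t)} = s/(s^2 + 64).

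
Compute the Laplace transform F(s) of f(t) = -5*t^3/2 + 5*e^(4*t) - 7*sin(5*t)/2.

Apply the Laplace transform termwise.
(5)·[L{e^(4t)} = 1/(s - 4)]; (-7/2)·[L{sin(5t)} = 5/(s^2 + 25)]; (-5/2)·[L{t^3} = 3!/s^4 = 6/s^4].

F(s) = -35/(2*(s^2 + 25)) + 5/(s - 4) - 15/s^4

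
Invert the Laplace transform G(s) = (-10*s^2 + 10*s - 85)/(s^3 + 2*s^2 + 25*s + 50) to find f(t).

Factor the denominator: s^3 + 2*s^2 + 25*s + 50 = (s + 2)*(s^2 + 25).
Partial fraction decomposition gives [-5/(s + 2)] + [-5*s/(s^2 + 25)] + [20/(s^2 + 25)].
Invert each term: -5/(s + 2) ↔ -5e^(-2t); -5·s/(s^2 + 25) ↔ -5cos(5t); 4·5/(s^2 + 25) ↔ 4sin(5t).

f(t) = 4*sin(5*t) - 5*cos(5*t) - 5*exp(-2*t)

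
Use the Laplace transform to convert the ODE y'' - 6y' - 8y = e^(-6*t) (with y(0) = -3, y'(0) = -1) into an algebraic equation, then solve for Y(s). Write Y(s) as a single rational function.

Y(s) = (-3*s^2 - s + 103)/(s^3 - 44*s - 48)

Transform both sides with L{·}.
Using L{y''} = s^2 Y - s·y(0) - y'(0) and L{y'} = sY - y(0), with y(0) = -3, y'(0) = -1, the left side becomes (s^2 - 6*s - 8)Y - (-3*s + 17).
The right side is L{e^(-6*t)} = 1/(s + 6).
So (s^2 - 6*s - 8)Y = 1/(s + 6) + (-3*s + 17).
Divide through and combine into a single rational function.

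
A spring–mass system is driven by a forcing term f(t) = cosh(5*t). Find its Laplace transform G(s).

G(s) = s/(s^2 - 25)

L{cosh(5t)} = s/(s^2 - 25).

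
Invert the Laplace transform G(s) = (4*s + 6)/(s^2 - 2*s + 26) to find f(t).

f(t) = 2*exp(t)*sin(5*t) + 4*exp(t)*cos(5*t)

Complete the square in the denominator: s^2 - 2*s + 26 = (s - 1)^2 + 5^2.
Split the numerator to match: 4*s + 6 = 4·(s - 1) + 2·5.
Invert each term: 4·(s - 1)/((s - 1)^2 + 25) ↔ 4e^(t)cos(5t); 2·5/((s - 1)^2 + 25) ↔ 2e^(t)sin(5t).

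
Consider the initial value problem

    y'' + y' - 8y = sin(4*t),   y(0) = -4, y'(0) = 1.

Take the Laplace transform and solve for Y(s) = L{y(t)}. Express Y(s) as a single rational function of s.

Apply the Laplace transform to the equation.
With L{y''} = s^2 Y - s·y(0) - y'(0) and L{y'} = sY - y(0), with y(0) = -4, y'(0) = 1: the LHS transforms to (s^2 + s - 8)Y - (-4*s - 3).
The right side is L{sin(4*t)} = 4/(s^2 + 16).
So (s^2 + s - 8)Y = 4/(s^2 + 16) + (-4*s - 3).
Solve for Y(s) and write it as one ratio of polynomials.

Y(s) = (-4*s^3 - 3*s^2 - 64*s - 44)/(s^4 + s^3 + 8*s^2 + 16*s - 128)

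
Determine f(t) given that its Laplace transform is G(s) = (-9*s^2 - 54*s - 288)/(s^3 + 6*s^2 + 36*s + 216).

f(t) = -4*sin(6*t) - 5*cos(6*t) - 4*exp(-6*t)

Factor the denominator: s^3 + 6*s^2 + 36*s + 216 = (s + 6)*(s^2 + 36).
Partial fraction decomposition gives [-4/(s + 6)] + [-5*s/(s^2 + 36)] + [-24/(s^2 + 36)].
Invert each term: -4/(s + 6) ↔ -4e^(-6t); -5·s/(s^2 + 36) ↔ -5cos(6t); -4·6/(s^2 + 36) ↔ -4sin(6t).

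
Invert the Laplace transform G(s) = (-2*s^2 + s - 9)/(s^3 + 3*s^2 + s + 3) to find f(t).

Factor the denominator: s^3 + 3*s^2 + s + 3 = (s + 3)*(s^2 + 1).
Partial fraction decomposition gives [-3/(s + 3)] + [s/(s^2 + 1)] + [-2/(s^2 + 1)].
Invert each term: -3/(s + 3) ↔ -3e^(-3t); 1·s/(s^2 + 1) ↔ cos(t); -2·1/(s^2 + 1) ↔ -2sin(t).

f(t) = -2*sin(t) + cos(t) - 3*exp(-3*t)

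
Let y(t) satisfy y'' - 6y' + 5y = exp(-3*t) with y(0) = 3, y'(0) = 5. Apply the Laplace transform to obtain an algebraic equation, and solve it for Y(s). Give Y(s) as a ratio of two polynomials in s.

Transform both sides with L{·}.
Using L{y''} = s^2 Y - s·y(0) - y'(0) and L{y'} = sY - y(0), with y(0) = 3, y'(0) = 5, the left side becomes (s^2 - 6*s + 5)Y - (3*s - 13).
The right side is L{exp(-3*t)} = 1/(s + 3).
So (s^2 - 6*s + 5)Y = 1/(s + 3) + (3*s - 13).
Divide through and combine into a single rational function.

Y(s) = (3*s^2 - 4*s - 38)/(s^3 - 3*s^2 - 13*s + 15)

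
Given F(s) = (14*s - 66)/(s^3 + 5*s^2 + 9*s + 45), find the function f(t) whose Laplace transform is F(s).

f(t) = -2*sin(3*t) + 4*cos(3*t) - 4*exp(-5*t)

Factor the denominator: s^3 + 5*s^2 + 9*s + 45 = (s + 5)*(s^2 + 9).
Partial fraction decomposition gives [-4/(s + 5)] + [4*s/(s^2 + 9)] + [-6/(s^2 + 9)].
Invert each term: -4/(s + 5) ↔ -4e^(-5t); 4·s/(s^2 + 9) ↔ 4cos(3t); -2·3/(s^2 + 9) ↔ -2sin(3t).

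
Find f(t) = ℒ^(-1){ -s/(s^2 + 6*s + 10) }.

f(t) = 3*exp(-3*t)*sin(t) - exp(-3*t)*cos(t)

Complete the square in the denominator: s^2 + 6*s + 10 = (s + 3)^2 + 1^2.
Split the numerator to match: -s = -1·(s + 3) + 3·1.
Invert each term: -1·(s + 3)/((s + 3)^2 + 1) ↔ -e^(-3t)cos(t); 3·1/((s + 3)^2 + 1) ↔ 3e^(-3t)sin(t).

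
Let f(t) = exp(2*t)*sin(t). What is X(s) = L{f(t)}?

L{sin(t)} = 1/(s^2 + 1).
By the first shifting theorem, multiplying by e^(2t) replaces s with s - 2.

X(s) = 1/((s - 2)^2 + 1)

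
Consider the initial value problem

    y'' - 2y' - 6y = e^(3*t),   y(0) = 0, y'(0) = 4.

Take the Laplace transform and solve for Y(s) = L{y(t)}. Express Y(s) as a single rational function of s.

Y(s) = (4*s - 11)/(s^3 - 5*s^2 + 18)

Transform both sides with L{·}.
Using L{y''} = s^2 Y - s·y(0) - y'(0) and L{y'} = sY - y(0), with y(0) = 0, y'(0) = 4, the left side becomes (s^2 - 2*s - 6)Y - (4).
The right side is L{e^(3*t)} = 1/(s - 3).
So (s^2 - 2*s - 6)Y = 1/(s - 3) + (4).
Divide through and combine into a single rational function.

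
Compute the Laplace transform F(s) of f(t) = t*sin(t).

L{sin(t)} = 1/(s^2 + 1).
Then apply L{t·g(t)} = -d/ds[G(s)] with G(s) = 1/(s^2 + 1):
differentiating 1 time and applying the sign gives 2*s/(s^2 + 1)^2.

F(s) = 2*s/(s^2 + 1)^2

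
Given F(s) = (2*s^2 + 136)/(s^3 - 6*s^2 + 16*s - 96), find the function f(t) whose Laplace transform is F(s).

f(t) = 4*exp(6*t) - 3*sin(4*t) - 2*cos(4*t)

Factor the denominator: s^3 - 6*s^2 + 16*s - 96 = (s - 6)*(s^2 + 16).
Partial fraction decomposition gives [4/(s - 6)] + [-2*s/(s^2 + 16)] + [-12/(s^2 + 16)].
Invert each term: 4/(s - 6) ↔ 4e^(6t); -2·s/(s^2 + 16) ↔ -2cos(4t); -3·4/(s^2 + 16) ↔ -3sin(4t).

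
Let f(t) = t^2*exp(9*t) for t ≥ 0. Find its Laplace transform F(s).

L{e^(9t)} = 1/(s - 9).
Then apply L{t^2·g(t)} = (-1)^2 d^2/ds^2[G(s)] with G(s) = 1/(s - 9):
differentiating 2 times and applying the sign gives 2/(s - 9)^3.

F(s) = 2/(s - 9)^3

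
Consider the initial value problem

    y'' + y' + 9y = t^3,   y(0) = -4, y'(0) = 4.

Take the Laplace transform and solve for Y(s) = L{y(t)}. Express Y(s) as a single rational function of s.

Apply the Laplace transform to the equation.
The derivative rules (L{y''} = s^2 Y - s·y(0) - y'(0) and L{y'} = sY - y(0), with y(0) = -4, y'(0) = 4) turn the left side into (s^2 + s + 9)Y - (-4*s).
The right side is L{t^3} = 6/s^4.
So (s^2 + s + 9)Y = 6/s^4 + (-4*s).
Solve for Y(s) and write it as one ratio of polynomials.

Y(s) = (-4*s^5 + 6)/(s^6 + s^5 + 9*s^4)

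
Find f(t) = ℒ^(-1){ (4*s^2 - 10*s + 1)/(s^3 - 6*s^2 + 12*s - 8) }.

Factor the denominator: s^3 - 6*s^2 + 12*s - 8 = (s - 2)^3.
Partial fraction decomposition gives [4/(s - 2)] + [6/(s - 2)^2] + [-3/(s - 2)^3].
Invert each term: 4/(s - 2) ↔ 4e^(2t); 6/(s - 2)^2 ↔ 6t·e^(2t); -3/(s - 2)^3 ↔ (-3/2)t^2·e^(2t).

f(t) = -3*t^2*exp(2*t)/2 + 6*t*exp(2*t) + 4*exp(2*t)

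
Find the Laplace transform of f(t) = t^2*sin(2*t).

L{sin(2t)} = 2/(s^2 + 4).
Then apply L{t^2·g(t)} = (-1)^2 d^2/ds^2[G(s)] with G(s) = 2/(s^2 + 4):
differentiating 2 times and applying the sign gives 4*(3*s^2 - 4)/(s^2 + 4)^3.

4*(3*s^2 - 4)/(s^2 + 4)^3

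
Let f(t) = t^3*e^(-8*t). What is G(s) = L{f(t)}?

L{t^3} = 3!/s^4 = 6/s^4.
By the first shifting theorem, multiplying by e^(-8t) replaces s with s + 8.

G(s) = 6/(s + 8)^4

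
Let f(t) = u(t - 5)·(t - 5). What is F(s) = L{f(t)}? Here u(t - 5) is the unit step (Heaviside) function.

F(s) = exp(-5*s)/s^2

By the second shifting theorem, L{u(t - c)·g(t - c)} = e^(-cs)·G(s) with c = 5 and G(s) = L{g(t)}.
L{t} = 1!/s^2 = 1/s^2.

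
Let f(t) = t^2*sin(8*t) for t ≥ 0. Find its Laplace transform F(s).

L{sin(8t)} = 8/(s^2 + 64).
Then apply L{t^2·g(t)} = (-1)^2 d^2/ds^2[G(s)] with G(s) = 8/(s^2 + 64):
differentiating 2 times and applying the sign gives 16*(3*s^2 - 64)/(s^2 + 64)^3.

F(s) = 16*(3*s^2 - 64)/(s^2 + 64)^3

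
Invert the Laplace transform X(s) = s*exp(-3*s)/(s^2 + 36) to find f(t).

f(t) = Heaviside(t - 3)*(cos(6*t - 18))

The factor e^(-3s) signals a time shift by c = 3 (second shifting theorem).
L{cos(6t)} = s/(s^2 + 36), so L^-1{s/(s^2 + 36)} = cos(6*t).
Hence the inverse is u(t - 3) times that function evaluated at t - 3.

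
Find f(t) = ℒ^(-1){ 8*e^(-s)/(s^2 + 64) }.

The factor e^(-s) signals a time shift by c = 1 (second shifting theorem).
L{sin(8t)} = 8/(s^2 + 64), so L^-1{8/(s^2 + 64)} = sin(8*t).
Hence the inverse is u(t - 1) times that function evaluated at t - 1.

f(t) = Heaviside(t - 1)*(sin(8*t - 8))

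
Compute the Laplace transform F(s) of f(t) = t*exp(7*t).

L{e^(7t)} = 1/(s - 7).
Then apply L{t·g(t)} = -d/ds[G(s)] with G(s) = 1/(s - 7):
differentiating 1 time and applying the sign gives (s - 7)^(-2).

F(s) = (s - 7)^(-2)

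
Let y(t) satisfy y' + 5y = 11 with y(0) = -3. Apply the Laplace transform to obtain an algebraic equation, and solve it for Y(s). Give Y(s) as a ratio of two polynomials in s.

Laplace-transform each side.
With L{y'} = sY - y(0) = sY - (-3): the LHS transforms to (s + 5)Y - (-3).
The right side is L{11} = 11/s.
So (s + 5)Y = 11/s + (-3).
Divide through and combine into a single rational function.

Y(s) = (-3*s + 11)/(s^2 + 5*s)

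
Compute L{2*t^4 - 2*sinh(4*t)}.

Apply the Laplace transform termwise.
(-2)·[L{sinh(4t)} = 4/(s^2 - 16)]; (2)·[L{t^4} = 4!/s^5 = 24/s^5].

-8/(s^2 - 16) + 48/s^5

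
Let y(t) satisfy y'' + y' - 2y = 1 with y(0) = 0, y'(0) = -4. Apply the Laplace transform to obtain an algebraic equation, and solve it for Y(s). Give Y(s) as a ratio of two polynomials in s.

Apply the Laplace transform to the equation.
With L{y''} = s^2 Y - s·y(0) - y'(0) and L{y'} = sY - y(0), with y(0) = 0, y'(0) = -4: the LHS transforms to (s^2 + s - 2)Y - (-4).
The right side is L{1} = 1/s.
So (s^2 + s - 2)Y = 1/s + (-4).
Isolate Y and clear denominators.

Y(s) = (-4*s + 1)/(s^3 + s^2 - 2*s)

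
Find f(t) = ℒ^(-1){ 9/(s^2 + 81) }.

Since L{sin(9t)} = 9/(s^2 + 81), the inverse is sin(9*t).

f(t) = sin(9*t)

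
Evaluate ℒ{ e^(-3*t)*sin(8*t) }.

8/((s + 3)^2 + 64)

L{sin(8t)} = 8/(s^2 + 64).
By the first shifting theorem, multiplying by e^(-3t) replaces s with s + 3.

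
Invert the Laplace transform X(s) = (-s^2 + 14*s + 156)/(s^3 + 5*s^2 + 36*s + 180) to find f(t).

Factor the denominator: s^3 + 5*s^2 + 36*s + 180 = (s + 5)*(s^2 + 36).
Partial fraction decomposition gives [1/(s + 5)] + [-2*s/(s^2 + 36)] + [24/(s^2 + 36)].
Invert each term: 1/(s + 5) ↔ e^(-5t); -2·s/(s^2 + 36) ↔ -2cos(6t); 4·6/(s^2 + 36) ↔ 4sin(6t).

f(t) = 4*sin(6*t) - 2*cos(6*t) + exp(-5*t)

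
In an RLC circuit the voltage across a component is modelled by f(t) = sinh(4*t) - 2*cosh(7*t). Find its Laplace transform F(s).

F(s) = -2*s/(s^2 - 49) + 4/(s^2 - 16)

The transform is linear, so treat each term independently.
L{sinh(4t)} = 4/(s^2 - 16); (-2)·[L{cosh(7t)} = s/(s^2 - 49)].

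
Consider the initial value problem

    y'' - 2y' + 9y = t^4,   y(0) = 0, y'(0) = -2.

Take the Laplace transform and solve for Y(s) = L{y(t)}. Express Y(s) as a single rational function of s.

Laplace-transform each side.
The derivative rules (L{y''} = s^2 Y - s·y(0) - y'(0) and L{y'} = sY - y(0), with y(0) = 0, y'(0) = -2) turn the left side into (s^2 - 2*s + 9)Y - (-2).
The right side is L{t^4} = 24/s^5.
So (s^2 - 2*s + 9)Y = 24/s^5 + (-2).
Isolate Y and clear denominators.

Y(s) = (-2*s^5 + 24)/(s^7 - 2*s^6 + 9*s^5)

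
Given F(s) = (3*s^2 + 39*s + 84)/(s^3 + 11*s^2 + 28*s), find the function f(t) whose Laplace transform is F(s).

f(t) = 3 + 2*exp(-4*t) - 2*exp(-7*t)

Factor the denominator: s^3 + 11*s^2 + 28*s = s*(s + 4)*(s + 7).
Partial fraction decomposition gives [-2/(s + 7)] + [2/(s + 4)] + [3/s].
Invert each term: -2/(s + 7) ↔ -2e^(-7t); 2/(s + 4) ↔ 2e^(-4t); 3/(s - 0) ↔ 3e^(0t).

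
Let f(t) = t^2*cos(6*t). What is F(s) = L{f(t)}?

L{cos(6t)} = s/(s^2 + 36).
Then apply L{t^2·g(t)} = (-1)^2 d^2/ds^2[G(s)] with G(s) = s/(s^2 + 36):
differentiating 2 times and applying the sign gives 2*s*(s^2 - 108)/(s^2 + 36)^3.

F(s) = 2*s*(s^2 - 108)/(s^2 + 36)^3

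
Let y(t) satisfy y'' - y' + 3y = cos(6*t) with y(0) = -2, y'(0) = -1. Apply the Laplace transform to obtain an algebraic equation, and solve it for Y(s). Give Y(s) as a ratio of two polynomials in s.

Take the Laplace transform of both sides.
The derivative rules (L{y''} = s^2 Y - s·y(0) - y'(0) and L{y'} = sY - y(0), with y(0) = -2, y'(0) = -1) turn the left side into (s^2 - s + 3)Y - (-2*s + 1).
The right side is L{cos(6*t)} = s/(s^2 + 36).
So (s^2 - s + 3)Y = s/(s^2 + 36) + (-2*s + 1).
Solve for Y(s) and write it as one ratio of polynomials.

Y(s) = (-2*s^3 + s^2 - 71*s + 36)/(s^4 - s^3 + 39*s^2 - 36*s + 108)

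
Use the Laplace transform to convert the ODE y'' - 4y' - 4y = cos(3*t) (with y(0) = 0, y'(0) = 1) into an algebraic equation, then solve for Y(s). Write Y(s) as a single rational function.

Take the Laplace transform of both sides.
Using L{y''} = s^2 Y - s·y(0) - y'(0) and L{y'} = sY - y(0), with y(0) = 0, y'(0) = 1, the left side becomes (s^2 - 4*s - 4)Y - (1).
The right side is L{cos(3*t)} = s/(s^2 + 9).
So (s^2 - 4*s - 4)Y = s/(s^2 + 9) + (1).
Solve for Y(s) and write it as one ratio of polynomials.

Y(s) = (s^2 + s + 9)/(s^4 - 4*s^3 + 5*s^2 - 36*s - 36)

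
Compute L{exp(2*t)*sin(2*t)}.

L{sin(2t)} = 2/(s^2 + 4).
By the first shifting theorem, multiplying by e^(2t) replaces s with s - 2.

2/((s - 2)^2 + 4)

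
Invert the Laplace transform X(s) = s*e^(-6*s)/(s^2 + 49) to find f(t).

The factor e^(-6s) signals a time shift by c = 6 (second shifting theorem).
L{cos(7t)} = s/(s^2 + 49), so L^-1{s/(s^2 + 49)} = cos(7*t).
Hence the inverse is u(t - 6) times that function evaluated at t - 6.

f(t) = Heaviside(t - 6)*(cos(7*t - 42))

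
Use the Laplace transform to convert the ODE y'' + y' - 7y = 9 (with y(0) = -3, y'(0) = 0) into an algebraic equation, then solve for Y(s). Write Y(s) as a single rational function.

Y(s) = (-3*s^2 - 3*s + 9)/(s^3 + s^2 - 7*s)

Laplace-transform each side.
With L{y''} = s^2 Y - s·y(0) - y'(0) and L{y'} = sY - y(0), with y(0) = -3, y'(0) = 0: the LHS transforms to (s^2 + s - 7)Y - (-3*s - 3).
The right side is L{9} = 9/s.
So (s^2 + s - 7)Y = 9/s + (-3*s - 3).
Divide through and combine into a single rational function.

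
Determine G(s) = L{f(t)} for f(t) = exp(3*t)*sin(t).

G(s) = 1/((s - 3)^2 + 1)

L{sin(t)} = 1/(s^2 + 1).
By the first shifting theorem, multiplying by e^(3t) replaces s with s - 3.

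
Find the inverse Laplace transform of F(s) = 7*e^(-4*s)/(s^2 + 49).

The factor e^(-4s) signals a time shift by c = 4 (second shifting theorem).
L{sin(7t)} = 7/(s^2 + 49), so L^-1{7/(s^2 + 49)} = sin(7*t).
Hence the inverse is u(t - 4) times that function evaluated at t - 4.

Heaviside(t - 4)*(sin(7*t - 28))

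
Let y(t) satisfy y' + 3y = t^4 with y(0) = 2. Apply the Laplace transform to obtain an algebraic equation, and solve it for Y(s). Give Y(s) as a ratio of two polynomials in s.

Y(s) = (2*s^5 + 24)/(s^6 + 3*s^5)

Apply the Laplace transform to the equation.
With L{y'} = sY - y(0) = sY - 2: the LHS transforms to (s + 3)Y - (2).
The right side is L{t^4} = 24/s^5.
So (s + 3)Y = 24/s^5 + (2).
Divide through and combine into a single rational function.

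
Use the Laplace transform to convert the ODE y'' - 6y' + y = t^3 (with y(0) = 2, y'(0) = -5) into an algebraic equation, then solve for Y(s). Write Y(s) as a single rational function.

Laplace-transform each side.
The derivative rules (L{y''} = s^2 Y - s·y(0) - y'(0) and L{y'} = sY - y(0), with y(0) = 2, y'(0) = -5) turn the left side into (s^2 - 6*s + 1)Y - (2*s - 17).
The right side is L{t^3} = 6/s^4.
So (s^2 - 6*s + 1)Y = 6/s^4 + (2*s - 17).
Isolate Y and clear denominators.

Y(s) = (2*s^5 - 17*s^4 + 6)/(s^6 - 6*s^5 + s^4)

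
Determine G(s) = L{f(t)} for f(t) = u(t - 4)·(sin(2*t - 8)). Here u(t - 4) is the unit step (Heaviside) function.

G(s) = 2*exp(-4*s)/(s^2 + 4)

By the second shifting theorem, L{u(t - c)·g(t - c)} = e^(-cs)·H(s) with c = 4 and H(s) = L{g(t)}.
L{sin(2t)} = 2/(s^2 + 4).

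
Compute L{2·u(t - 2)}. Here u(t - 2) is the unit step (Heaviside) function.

2*exp(-2*s)/s

By the second shifting theorem, L{u(t - c)·g(t - c)} = e^(-cs)·G(s) with c = 2 and G(s) = L{g(t)}.
L{2} = 2/s.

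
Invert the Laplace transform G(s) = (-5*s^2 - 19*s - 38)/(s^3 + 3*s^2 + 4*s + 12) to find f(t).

Factor the denominator: s^3 + 3*s^2 + 4*s + 12 = (s + 3)*(s^2 + 4).
Partial fraction decomposition gives [-2/(s + 3)] + [-3*s/(s^2 + 4)] + [-10/(s^2 + 4)].
Invert each term: -2/(s + 3) ↔ -2e^(-3t); -3·s/(s^2 + 4) ↔ -3cos(2t); -5·2/(s^2 + 4) ↔ -5sin(2t).

f(t) = -5*sin(2*t) - 3*cos(2*t) - 2*exp(-3*t)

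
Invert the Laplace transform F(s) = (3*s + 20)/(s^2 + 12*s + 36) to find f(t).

f(t) = 2*t*exp(-6*t) + 3*exp(-6*t)

Factor the denominator: s^2 + 12*s + 36 = (s + 6)^2.
Partial fraction decomposition gives [3/(s + 6)] + [2/(s + 6)^2].
Invert each term: 3/(s + 6) ↔ 3e^(-6t); 2/(s + 6)^2 ↔ 2t·e^(-6t).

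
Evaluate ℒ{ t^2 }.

2/s^3

L{t^2} = 2!/s^3 = 2/s^3.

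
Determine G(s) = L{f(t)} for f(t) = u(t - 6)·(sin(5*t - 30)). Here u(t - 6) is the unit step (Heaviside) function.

By the second shifting theorem, L{u(t - c)·g(t - c)} = e^(-cs)·H(s) with c = 6 and H(s) = L{g(t)}.
L{sin(5t)} = 5/(s^2 + 25).

G(s) = 5*exp(-6*s)/(s^2 + 25)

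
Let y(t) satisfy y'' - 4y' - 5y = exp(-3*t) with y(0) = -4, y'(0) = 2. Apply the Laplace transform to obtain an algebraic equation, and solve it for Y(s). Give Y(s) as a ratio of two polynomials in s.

Apply the Laplace transform to the equation.
The derivative rules (L{y''} = s^2 Y - s·y(0) - y'(0) and L{y'} = sY - y(0), with y(0) = -4, y'(0) = 2) turn the left side into (s^2 - 4*s - 5)Y - (-4*s + 18).
The right side is L{exp(-3*t)} = 1/(s + 3).
So (s^2 - 4*s - 5)Y = 1/(s + 3) + (-4*s + 18).
Solve for Y(s) and write it as one ratio of polynomials.

Y(s) = (-4*s^2 + 6*s + 55)/(s^3 - s^2 - 17*s - 15)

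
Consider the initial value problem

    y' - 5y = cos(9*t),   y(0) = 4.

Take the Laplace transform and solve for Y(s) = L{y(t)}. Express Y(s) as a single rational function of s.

Y(s) = (4*s^2 + s + 324)/(s^3 - 5*s^2 + 81*s - 405)

Apply the Laplace transform to the equation.
Using L{y'} = sY - y(0) = sY - 4, the left side becomes (s - 5)Y - (4).
The right side is L{cos(9*t)} = s/(s^2 + 81).
So (s - 5)Y = s/(s^2 + 81) + (4).
Isolate Y and clear denominators.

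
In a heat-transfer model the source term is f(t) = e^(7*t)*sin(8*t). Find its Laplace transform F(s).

F(s) = 8/((s - 7)^2 + 64)

L{sin(8t)} = 8/(s^2 + 64).
By the first shifting theorem, multiplying by e^(7t) replaces s with s - 7.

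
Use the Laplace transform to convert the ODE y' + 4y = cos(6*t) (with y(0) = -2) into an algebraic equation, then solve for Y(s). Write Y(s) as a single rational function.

Laplace-transform each side.
The derivative rules (L{y'} = sY - y(0) = sY - (-2)) turn the left side into (s + 4)Y - (-2).
The right side is L{cos(6*t)} = s/(s^2 + 36).
So (s + 4)Y = s/(s^2 + 36) + (-2).
Isolate Y and clear denominators.

Y(s) = (-2*s^2 + s - 72)/(s^3 + 4*s^2 + 36*s + 144)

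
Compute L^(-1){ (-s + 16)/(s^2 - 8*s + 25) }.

4*exp(4*t)*sin(3*t) - exp(4*t)*cos(3*t)

Complete the square in the denominator: s^2 - 8*s + 25 = (s - 4)^2 + 3^2.
Split the numerator to match: -s + 16 = -1·(s - 4) + 4·3.
Invert each term: -1·(s - 4)/((s - 4)^2 + 9) ↔ -e^(4t)cos(3t); 4·3/((s - 4)^2 + 9) ↔ 4e^(4t)sin(3t).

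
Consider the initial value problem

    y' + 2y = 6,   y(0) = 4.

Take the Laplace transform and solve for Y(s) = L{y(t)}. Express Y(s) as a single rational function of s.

Transform both sides with L{·}.
With L{y'} = sY - y(0) = sY - 4: the LHS transforms to (s + 2)Y - (4).
The right side is L{6} = 6/s.
So (s + 2)Y = 6/s + (4).
Isolate Y and clear denominators.

Y(s) = (4*s + 6)/(s^2 + 2*s)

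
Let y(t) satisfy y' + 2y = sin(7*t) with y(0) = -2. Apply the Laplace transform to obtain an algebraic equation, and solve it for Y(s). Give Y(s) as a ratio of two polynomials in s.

Y(s) = (-2*s^2 - 91)/(s^3 + 2*s^2 + 49*s + 98)

Apply the Laplace transform to the equation.
With L{y'} = sY - y(0) = sY - (-2): the LHS transforms to (s + 2)Y - (-2).
The right side is L{sin(7*t)} = 7/(s^2 + 49).
So (s + 2)Y = 7/(s^2 + 49) + (-2).
Divide through and combine into a single rational function.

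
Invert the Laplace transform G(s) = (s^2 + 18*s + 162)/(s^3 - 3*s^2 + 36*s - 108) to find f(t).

Factor the denominator: s^3 - 3*s^2 + 36*s - 108 = (s - 3)*(s^2 + 36).
Partial fraction decomposition gives [5/(s - 3)] + [-4*s/(s^2 + 36)] + [6/(s^2 + 36)].
Invert each term: 5/(s - 3) ↔ 5e^(3t); -4·s/(s^2 + 36) ↔ -4cos(6t); 1·6/(s^2 + 36) ↔ sin(6t).

f(t) = 5*exp(3*t) + sin(6*t) - 4*cos(6*t)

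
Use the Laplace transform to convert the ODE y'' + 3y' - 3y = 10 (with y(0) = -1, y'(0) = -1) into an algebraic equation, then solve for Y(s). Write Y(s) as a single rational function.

Y(s) = (-s^2 - 4*s + 10)/(s^3 + 3*s^2 - 3*s)

Take the Laplace transform of both sides.
With L{y''} = s^2 Y - s·y(0) - y'(0) and L{y'} = sY - y(0), with y(0) = -1, y'(0) = -1: the LHS transforms to (s^2 + 3*s - 3)Y - (-s - 4).
The right side is L{10} = 10/s.
So (s^2 + 3*s - 3)Y = 10/s + (-s - 4).
Solve for Y(s) and write it as one ratio of polynomials.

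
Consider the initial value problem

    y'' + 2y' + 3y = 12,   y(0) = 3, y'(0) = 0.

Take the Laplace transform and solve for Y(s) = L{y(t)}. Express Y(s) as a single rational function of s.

Y(s) = (3*s^2 + 6*s + 12)/(s^3 + 2*s^2 + 3*s)

Transform both sides with L{·}.
Using L{y''} = s^2 Y - s·y(0) - y'(0) and L{y'} = sY - y(0), with y(0) = 3, y'(0) = 0, the left side becomes (s^2 + 2*s + 3)Y - (3*s + 6).
The right side is L{12} = 12/s.
So (s^2 + 2*s + 3)Y = 12/s + (3*s + 6).
Isolate Y and clear denominators.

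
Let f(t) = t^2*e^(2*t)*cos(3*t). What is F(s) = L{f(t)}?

L{cos(3t)} = s/(s^2 + 9).
Multiplying by e^(2t) shifts s → s - 2, so L{e^(2*t)*cos(3*t)} = (s - 2)/((s - 2)^2 + 9).
Then apply L{t^2·g(t)} = (-1)^2 d^2/ds^2[G(s)] with G(s) = (s - 2)/((s - 2)^2 + 9):
differentiating 2 times and applying the sign gives 2*(s - 2)*(s^2 - 4*s - 23)/(s^2 - 4*s + 13)^3.

F(s) = 2*(s - 2)*(s^2 - 4*s - 23)/(s^2 - 4*s + 13)^3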